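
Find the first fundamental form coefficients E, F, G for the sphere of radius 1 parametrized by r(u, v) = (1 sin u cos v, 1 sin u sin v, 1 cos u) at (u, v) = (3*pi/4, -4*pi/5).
E = 1;  F = 0;  G = 1/2

Partials: r_u = (cos(u)*cos(v), sin(v)*cos(u), -sin(u)), r_v = (-sin(u)*sin(v), sin(u)*cos(v), 0). As functions of (u, v):
  E = r_u · r_u = 1,
  F = r_u · r_v = 0,
  G = r_v · r_v = sin(u)^2.
Evaluating at (u, v) = (3*pi/4, -4*pi/5): E = 1, F = 0, G = 1/2.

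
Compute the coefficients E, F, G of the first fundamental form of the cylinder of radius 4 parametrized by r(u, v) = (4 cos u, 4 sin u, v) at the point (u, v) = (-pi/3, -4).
E = 16;  F = 0;  G = 1

Partials: r_u = (-4*sin(u), 4*cos(u), 0), r_v = (0, 0, 1). As functions of (u, v):
  E = r_u · r_u = 16,
  F = r_u · r_v = 0,
  G = r_v · r_v = 1.
Evaluating at (u, v) = (-pi/3, -4): E = 16, F = 0, G = 1.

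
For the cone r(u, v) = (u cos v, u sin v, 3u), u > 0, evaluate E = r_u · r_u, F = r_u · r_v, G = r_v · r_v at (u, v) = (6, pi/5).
E = 10;  F = 0;  G = 36

Partials: r_u = (cos(v), sin(v), 3), r_v = (-u*sin(v), u*cos(v), 0). As functions of (u, v):
  E = r_u · r_u = 10,
  F = r_u · r_v = 0,
  G = r_v · r_v = u^2.
Evaluating at (u, v) = (6, pi/5): E = 10, F = 0, G = 36.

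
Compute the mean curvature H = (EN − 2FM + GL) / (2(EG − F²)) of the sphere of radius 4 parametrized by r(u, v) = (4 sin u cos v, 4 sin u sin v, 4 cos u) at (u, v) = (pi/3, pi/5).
H = -1/4

With E = 16, F = 0, G = 16*sin(u)^2, L = -4*sin(u)/Abs(sin(u)), M = 0, N = -4*sin(u)^3/Abs(sin(u)), assemble
  H = (EN − 2FM + GL) / (2(EG − F²)) = -sin(u)/(4*Abs(sin(u))).
At (u, v) = (pi/3, pi/5): H = -1/4.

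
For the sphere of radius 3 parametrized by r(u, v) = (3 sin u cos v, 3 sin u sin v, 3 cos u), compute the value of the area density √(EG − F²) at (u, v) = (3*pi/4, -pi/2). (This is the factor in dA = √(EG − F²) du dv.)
√(EG − F²)|_{(3*pi/4, -pi/2)} = 9*sqrt(2)/2

E = 9, F = 0, G = 9*sin(u)^2, so EG − F² = 81*sin(u)^2. Taking the positive square root: √(EG − F²) = 9*Abs(sin(u)). At (u, v) = (3*pi/4, -pi/2): 9*sqrt(2)/2.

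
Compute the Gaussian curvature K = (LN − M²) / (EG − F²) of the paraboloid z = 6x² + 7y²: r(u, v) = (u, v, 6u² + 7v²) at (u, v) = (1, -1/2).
K = 42/9409

Coefficients of the first fundamental form: E = 144*u^2 + 1, F = 168*u*v, G = 196*v^2 + 1.
Coefficients of the second fundamental form: L = 12/sqrt(144*u^2 + 196*v^2 + 1), M = 0, N = 14/sqrt(144*u^2 + 196*v^2 + 1).
Assemble K = (LN − M²)/(EG − F²) = 168/(20736*u^4 + 56448*u^2*v^2 + 288*u^2 + 38416*v^4 + 392*v^2 + 1). At (u, v) = (1, -1/2): K = 42/9409.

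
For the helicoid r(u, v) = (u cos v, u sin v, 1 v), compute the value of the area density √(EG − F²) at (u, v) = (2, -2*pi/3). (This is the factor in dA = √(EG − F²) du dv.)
√(EG − F²)|_{(2, -2*pi/3)} = sqrt(5)

E = 1, F = 0, G = u^2 + 1, so EG − F² = u^2 + 1. Taking the positive square root: √(EG − F²) = sqrt(u^2 + 1). At (u, v) = (2, -2*pi/3): sqrt(5).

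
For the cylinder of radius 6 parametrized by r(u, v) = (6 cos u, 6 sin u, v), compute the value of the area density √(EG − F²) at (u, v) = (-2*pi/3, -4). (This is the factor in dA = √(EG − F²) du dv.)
√(EG − F²)|_{(-2*pi/3, -4)} = 6

E = 36, F = 0, G = 1, so EG − F² = 36. Taking the positive square root: √(EG − F²) = 6. At (u, v) = (-2*pi/3, -4): 6.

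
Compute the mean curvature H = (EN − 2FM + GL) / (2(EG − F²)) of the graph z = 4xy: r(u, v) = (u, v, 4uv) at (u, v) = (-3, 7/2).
H = 672*sqrt(341)/116281

With E = 16*v^2 + 1, F = 16*u*v, G = 16*u^2 + 1, L = 0, M = 4/sqrt(16*u^2 + 16*v^2 + 1), N = 0, assemble
  H = (EN − 2FM + GL) / (2(EG − F²)) = -64*u*v/(16*u^2 + 16*v^2 + 1)^(3/2).
At (u, v) = (-3, 7/2): H = 672*sqrt(341)/116281.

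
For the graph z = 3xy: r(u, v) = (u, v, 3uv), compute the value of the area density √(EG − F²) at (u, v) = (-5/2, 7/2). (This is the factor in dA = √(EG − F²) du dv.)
√(EG − F²)|_{(-5/2, 7/2)} = sqrt(670)/2

E = 9*v^2 + 1, F = 9*u*v, G = 9*u^2 + 1, so EG − F² = 9*u^2 + 9*v^2 + 1. Taking the positive square root: √(EG − F²) = sqrt(9*u^2 + 9*v^2 + 1). At (u, v) = (-5/2, 7/2): sqrt(670)/2.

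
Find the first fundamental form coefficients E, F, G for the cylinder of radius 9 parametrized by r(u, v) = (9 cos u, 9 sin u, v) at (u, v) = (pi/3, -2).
E = 81;  F = 0;  G = 1

Partials: r_u = (-9*sin(u), 9*cos(u), 0), r_v = (0, 0, 1). As functions of (u, v):
  E = r_u · r_u = 81,
  F = r_u · r_v = 0,
  G = r_v · r_v = 1.
Evaluating at (u, v) = (pi/3, -2): E = 81, F = 0, G = 1.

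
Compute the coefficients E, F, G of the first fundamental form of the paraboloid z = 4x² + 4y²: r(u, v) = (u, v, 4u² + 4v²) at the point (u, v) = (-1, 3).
E = 65;  F = -192;  G = 577

Partials: r_u = (1, 0, 8*u), r_v = (0, 1, 8*v). As functions of (u, v):
  E = r_u · r_u = 64*u^2 + 1,
  F = r_u · r_v = 64*u*v,
  G = r_v · r_v = 64*v^2 + 1.
Evaluating at (u, v) = (-1, 3): E = 65, F = -192, G = 577.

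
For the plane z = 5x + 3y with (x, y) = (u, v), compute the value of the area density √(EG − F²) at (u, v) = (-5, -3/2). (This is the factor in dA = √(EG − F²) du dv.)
√(EG − F²)|_{(-5, -3/2)} = sqrt(35)

E = 26, F = 15, G = 10, so EG − F² = 35. Taking the positive square root: √(EG − F²) = sqrt(35). At (u, v) = (-5, -3/2): sqrt(35).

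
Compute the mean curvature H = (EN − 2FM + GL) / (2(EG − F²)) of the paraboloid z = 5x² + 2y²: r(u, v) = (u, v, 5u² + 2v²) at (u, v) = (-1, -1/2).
H = 227*sqrt(105)/11025

With E = 100*u^2 + 1, F = 40*u*v, G = 16*v^2 + 1, L = 10/sqrt(100*u^2 + 16*v^2 + 1), M = 0, N = 4/sqrt(100*u^2 + 16*v^2 + 1), assemble
  H = (EN − 2FM + GL) / (2(EG − F²)) = (200*u^2 + 80*v^2 + 7)/(100*u^2 + 16*v^2 + 1)^(3/2).
At (u, v) = (-1, -1/2): H = 227*sqrt(105)/11025.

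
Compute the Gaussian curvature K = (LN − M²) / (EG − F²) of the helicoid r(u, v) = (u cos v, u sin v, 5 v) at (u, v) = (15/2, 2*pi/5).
K = -16/4225

Coefficients of the first fundamental form: E = 1, F = 0, G = u^2 + 25.
Coefficients of the second fundamental form: L = 0, M = -5/sqrt(u^2 + 25), N = 0.
Assemble K = (LN − M²)/(EG − F²) = -25/(u^2 + 25)^2. At (u, v) = (15/2, 2*pi/5): K = -16/4225.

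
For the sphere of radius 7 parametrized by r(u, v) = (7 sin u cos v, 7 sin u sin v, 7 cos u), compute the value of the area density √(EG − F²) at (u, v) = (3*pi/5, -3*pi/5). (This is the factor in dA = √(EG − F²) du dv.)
√(EG − F²)|_{(3*pi/5, -3*pi/5)} = 49*sqrt(2*sqrt(5) + 10)/4

E = 49, F = 0, G = 49*sin(u)^2, so EG − F² = 2401*sin(u)^2. Taking the positive square root: √(EG − F²) = 49*Abs(sin(u)). At (u, v) = (3*pi/5, -3*pi/5): 49*sqrt(2*sqrt(5) + 10)/4.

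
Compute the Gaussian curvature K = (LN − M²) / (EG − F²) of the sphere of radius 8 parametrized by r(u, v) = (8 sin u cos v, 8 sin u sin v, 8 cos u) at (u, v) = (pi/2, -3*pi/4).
K = 1/64

Coefficients of the first fundamental form: E = 64, F = 0, G = 64*sin(u)^2.
Coefficients of the second fundamental form: L = -8*sin(u)/Abs(sin(u)), M = 0, N = -8*sin(u)^3/Abs(sin(u)).
Assemble K = (LN − M²)/(EG − F²) = 1/64. At (u, v) = (pi/2, -3*pi/4): K = 1/64.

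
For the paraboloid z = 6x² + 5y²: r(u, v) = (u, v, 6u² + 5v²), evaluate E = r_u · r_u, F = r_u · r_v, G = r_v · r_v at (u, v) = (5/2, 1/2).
E = 901;  F = 150;  G = 26

Partials: r_u = (1, 0, 12*u), r_v = (0, 1, 10*v). As functions of (u, v):
  E = r_u · r_u = 144*u^2 + 1,
  F = r_u · r_v = 120*u*v,
  G = r_v · r_v = 100*v^2 + 1.
Evaluating at (u, v) = (5/2, 1/2): E = 901, F = 150, G = 26.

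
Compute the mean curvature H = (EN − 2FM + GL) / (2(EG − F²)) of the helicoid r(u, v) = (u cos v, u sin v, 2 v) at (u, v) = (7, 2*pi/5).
H = 0

With E = 1, F = 0, G = u^2 + 4, L = 0, M = -2/sqrt(u^2 + 4), N = 0, assemble
  H = (EN − 2FM + GL) / (2(EG − F²)) = 0.
At (u, v) = (7, 2*pi/5): H = 0.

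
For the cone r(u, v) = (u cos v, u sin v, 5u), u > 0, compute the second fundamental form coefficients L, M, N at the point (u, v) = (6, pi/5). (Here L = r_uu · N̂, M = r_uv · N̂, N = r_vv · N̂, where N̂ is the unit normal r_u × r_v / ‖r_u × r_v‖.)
L = 0;  M = 0;  N = 15*sqrt(26)/13

Compute the unit normal N̂(u, v) = (-5*sqrt(26)*u*cos(v)/(26*Abs(u)), -5*sqrt(26)*u*sin(v)/(26*Abs(u)), sqrt(26)*u/(26*Abs(u))), and the second partials r_uu, r_uv, r_vv. Take dot products:
  L(u, v) = r_uu · N̂ = 0,
  M(u, v) = r_uv · N̂ = 0,
  N(u, v) = r_vv · N̂ = 5*sqrt(26)*u^2/(26*Abs(u)).
Evaluating at (u, v) = (6, pi/5):
  L = 0, M = 0, N = 15*sqrt(26)/13.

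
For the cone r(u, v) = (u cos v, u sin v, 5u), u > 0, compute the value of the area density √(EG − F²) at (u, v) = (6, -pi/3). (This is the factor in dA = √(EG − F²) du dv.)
√(EG − F²)|_{(6, -pi/3)} = 6*sqrt(26)

E = 26, F = 0, G = u^2, so EG − F² = 26*u^2. Taking the positive square root: √(EG − F²) = sqrt(26)*Abs(u). At (u, v) = (6, -pi/3): 6*sqrt(26).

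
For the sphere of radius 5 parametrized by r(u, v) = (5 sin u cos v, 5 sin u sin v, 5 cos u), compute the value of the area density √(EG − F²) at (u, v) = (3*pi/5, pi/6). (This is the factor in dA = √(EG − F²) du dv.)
√(EG − F²)|_{(3*pi/5, pi/6)} = 25*sqrt(2*sqrt(5) + 10)/4

E = 25, F = 0, G = 25*sin(u)^2, so EG − F² = 625*sin(u)^2. Taking the positive square root: √(EG − F²) = 25*Abs(sin(u)). At (u, v) = (3*pi/5, pi/6): 25*sqrt(2*sqrt(5) + 10)/4.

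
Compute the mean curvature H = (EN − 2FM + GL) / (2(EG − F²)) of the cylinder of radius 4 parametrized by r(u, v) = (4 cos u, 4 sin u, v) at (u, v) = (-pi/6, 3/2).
H = -1/8

With E = 16, F = 0, G = 1, L = -4, M = 0, N = 0, assemble
  H = (EN − 2FM + GL) / (2(EG − F²)) = -1/8.
At (u, v) = (-pi/6, 3/2): H = -1/8.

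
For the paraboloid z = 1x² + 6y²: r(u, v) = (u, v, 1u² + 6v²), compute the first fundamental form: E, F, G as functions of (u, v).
E = 4*u^2 + 1;  F = 24*u*v;  G = 144*v^2 + 1

Compute partials: r_u = (1, 0, 2*u), r_v = (0, 1, 12*v). Then
  E = r_u · r_u = 4*u^2 + 1,
  F = r_u · r_v = 24*u*v,
  G = r_v · r_v = 144*v^2 + 1.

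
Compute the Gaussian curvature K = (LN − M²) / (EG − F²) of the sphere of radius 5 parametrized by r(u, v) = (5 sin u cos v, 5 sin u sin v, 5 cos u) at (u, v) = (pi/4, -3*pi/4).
K = 1/25

Coefficients of the first fundamental form: E = 25, F = 0, G = 25*sin(u)^2.
Coefficients of the second fundamental form: L = -5*sin(u)/Abs(sin(u)), M = 0, N = -5*sin(u)^3/Abs(sin(u)).
Assemble K = (LN − M²)/(EG − F²) = 1/25. At (u, v) = (pi/4, -3*pi/4): K = 1/25.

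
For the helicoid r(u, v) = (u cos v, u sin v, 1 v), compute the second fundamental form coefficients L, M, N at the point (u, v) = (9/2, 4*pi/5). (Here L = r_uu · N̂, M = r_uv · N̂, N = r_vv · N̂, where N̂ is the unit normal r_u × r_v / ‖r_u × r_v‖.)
L = 0;  M = -2*sqrt(85)/85;  N = 0

Compute the unit normal N̂(u, v) = (sin(v)/sqrt(u^2 + 1), -cos(v)/sqrt(u^2 + 1), u/sqrt(u^2 + 1)), and the second partials r_uu, r_uv, r_vv. Take dot products:
  L(u, v) = r_uu · N̂ = 0,
  M(u, v) = r_uv · N̂ = -1/sqrt(u^2 + 1),
  N(u, v) = r_vv · N̂ = 0.
Evaluating at (u, v) = (9/2, 4*pi/5):
  L = 0, M = -2*sqrt(85)/85, N = 0.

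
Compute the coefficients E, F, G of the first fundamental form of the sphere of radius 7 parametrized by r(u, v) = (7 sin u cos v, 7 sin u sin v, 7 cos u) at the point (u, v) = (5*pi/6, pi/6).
E = 49;  F = 0;  G = 49/4

Partials: r_u = (7*cos(u)*cos(v), 7*sin(v)*cos(u), -7*sin(u)), r_v = (-7*sin(u)*sin(v), 7*sin(u)*cos(v), 0). As functions of (u, v):
  E = r_u · r_u = 49,
  F = r_u · r_v = 0,
  G = r_v · r_v = 49*sin(u)^2.
Evaluating at (u, v) = (5*pi/6, pi/6): E = 49, F = 0, G = 49/4.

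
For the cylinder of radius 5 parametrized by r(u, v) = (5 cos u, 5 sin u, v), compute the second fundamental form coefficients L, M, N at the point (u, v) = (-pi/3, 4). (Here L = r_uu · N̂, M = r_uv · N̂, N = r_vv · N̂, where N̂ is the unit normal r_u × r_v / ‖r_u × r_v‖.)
L = -5;  M = 0;  N = 0

Compute the unit normal N̂(u, v) = (cos(u), sin(u), 0), and the second partials r_uu, r_uv, r_vv. Take dot products:
  L(u, v) = r_uu · N̂ = -5,
  M(u, v) = r_uv · N̂ = 0,
  N(u, v) = r_vv · N̂ = 0.
Evaluating at (u, v) = (-pi/3, 4):
  L = -5, M = 0, N = 0.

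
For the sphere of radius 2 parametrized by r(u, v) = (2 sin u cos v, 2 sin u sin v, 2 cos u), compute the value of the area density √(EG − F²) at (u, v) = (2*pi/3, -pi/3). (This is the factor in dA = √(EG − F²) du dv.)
√(EG − F²)|_{(2*pi/3, -pi/3)} = 2*sqrt(3)

E = 4, F = 0, G = 4*sin(u)^2, so EG − F² = 16*sin(u)^2. Taking the positive square root: √(EG − F²) = 4*Abs(sin(u)). At (u, v) = (2*pi/3, -pi/3): 2*sqrt(3).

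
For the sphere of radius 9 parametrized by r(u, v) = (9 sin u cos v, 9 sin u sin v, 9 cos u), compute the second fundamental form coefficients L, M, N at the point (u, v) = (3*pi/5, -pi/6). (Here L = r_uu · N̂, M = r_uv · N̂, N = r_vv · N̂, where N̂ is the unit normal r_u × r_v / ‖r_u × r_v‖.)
L = -9;  M = 0;  N = -45/8 - 9*sqrt(5)/8

Compute the unit normal N̂(u, v) = (sin(u)^2*cos(v)/Abs(sin(u)), sin(u)^2*sin(v)/Abs(sin(u)), sin(2*u)/(2*Abs(sin(u)))), and the second partials r_uu, r_uv, r_vv. Take dot products:
  L(u, v) = r_uu · N̂ = -9*sin(u)/Abs(sin(u)),
  M(u, v) = r_uv · N̂ = 0,
  N(u, v) = r_vv · N̂ = -9*sin(u)^3/Abs(sin(u)).
Evaluating at (u, v) = (3*pi/5, -pi/6):
  L = -9, M = 0, N = -45/8 - 9*sqrt(5)/8.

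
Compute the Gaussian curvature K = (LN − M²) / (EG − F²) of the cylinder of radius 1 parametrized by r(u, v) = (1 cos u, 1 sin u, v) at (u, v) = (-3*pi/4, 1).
K = 0

Coefficients of the first fundamental form: E = 1, F = 0, G = 1.
Coefficients of the second fundamental form: L = -1, M = 0, N = 0.
Assemble K = (LN − M²)/(EG − F²) = 0. At (u, v) = (-3*pi/4, 1): K = 0.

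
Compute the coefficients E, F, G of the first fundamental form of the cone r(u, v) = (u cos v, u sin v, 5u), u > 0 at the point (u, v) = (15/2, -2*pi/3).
E = 26;  F = 0;  G = 225/4

Partials: r_u = (cos(v), sin(v), 5), r_v = (-u*sin(v), u*cos(v), 0). As functions of (u, v):
  E = r_u · r_u = 26,
  F = r_u · r_v = 0,
  G = r_v · r_v = u^2.
Evaluating at (u, v) = (15/2, -2*pi/3): E = 26, F = 0, G = 225/4.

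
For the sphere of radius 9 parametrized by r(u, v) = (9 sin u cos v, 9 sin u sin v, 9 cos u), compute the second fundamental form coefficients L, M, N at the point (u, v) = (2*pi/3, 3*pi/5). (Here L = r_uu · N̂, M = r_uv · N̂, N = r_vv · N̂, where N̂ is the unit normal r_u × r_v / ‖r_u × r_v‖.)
L = -9;  M = 0;  N = -27/4

Compute the unit normal N̂(u, v) = (sin(u)^2*cos(v)/Abs(sin(u)), sin(u)^2*sin(v)/Abs(sin(u)), sin(2*u)/(2*Abs(sin(u)))), and the second partials r_uu, r_uv, r_vv. Take dot products:
  L(u, v) = r_uu · N̂ = -9*sin(u)/Abs(sin(u)),
  M(u, v) = r_uv · N̂ = 0,
  N(u, v) = r_vv · N̂ = -9*sin(u)^3/Abs(sin(u)).
Evaluating at (u, v) = (2*pi/3, 3*pi/5):
  L = -9, M = 0, N = -27/4.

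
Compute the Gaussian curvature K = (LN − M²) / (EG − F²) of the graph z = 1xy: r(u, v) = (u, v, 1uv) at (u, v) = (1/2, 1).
K = -16/81

Coefficients of the first fundamental form: E = v^2 + 1, F = u*v, G = u^2 + 1.
Coefficients of the second fundamental form: L = 0, M = 1/sqrt(u^2 + v^2 + 1), N = 0.
Assemble K = (LN − M²)/(EG − F²) = 1/((u^2*v^2 - (u^2 + 1)*(v^2 + 1))*(u^2 + v^2 + 1)). At (u, v) = (1/2, 1): K = -16/81.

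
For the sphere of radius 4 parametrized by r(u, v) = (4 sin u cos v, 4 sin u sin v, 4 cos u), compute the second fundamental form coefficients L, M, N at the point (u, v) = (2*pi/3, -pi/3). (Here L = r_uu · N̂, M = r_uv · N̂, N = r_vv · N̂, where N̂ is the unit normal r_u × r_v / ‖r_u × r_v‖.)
L = -4;  M = 0;  N = -3

Compute the unit normal N̂(u, v) = (sin(u)^2*cos(v)/Abs(sin(u)), sin(u)^2*sin(v)/Abs(sin(u)), sin(2*u)/(2*Abs(sin(u)))), and the second partials r_uu, r_uv, r_vv. Take dot products:
  L(u, v) = r_uu · N̂ = -4*sin(u)/Abs(sin(u)),
  M(u, v) = r_uv · N̂ = 0,
  N(u, v) = r_vv · N̂ = -4*sin(u)^3/Abs(sin(u)).
Evaluating at (u, v) = (2*pi/3, -pi/3):
  L = -4, M = 0, N = -3.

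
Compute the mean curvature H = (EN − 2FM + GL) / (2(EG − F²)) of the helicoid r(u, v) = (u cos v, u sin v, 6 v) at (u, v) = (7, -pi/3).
H = 0

With E = 1, F = 0, G = u^2 + 36, L = 0, M = -6/sqrt(u^2 + 36), N = 0, assemble
  H = (EN − 2FM + GL) / (2(EG − F²)) = 0.
At (u, v) = (7, -pi/3): H = 0.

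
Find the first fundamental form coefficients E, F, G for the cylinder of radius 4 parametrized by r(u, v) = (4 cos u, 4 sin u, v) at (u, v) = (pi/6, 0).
E = 16;  F = 0;  G = 1

Partials: r_u = (-4*sin(u), 4*cos(u), 0), r_v = (0, 0, 1). As functions of (u, v):
  E = r_u · r_u = 16,
  F = r_u · r_v = 0,
  G = r_v · r_v = 1.
Evaluating at (u, v) = (pi/6, 0): E = 16, F = 0, G = 1.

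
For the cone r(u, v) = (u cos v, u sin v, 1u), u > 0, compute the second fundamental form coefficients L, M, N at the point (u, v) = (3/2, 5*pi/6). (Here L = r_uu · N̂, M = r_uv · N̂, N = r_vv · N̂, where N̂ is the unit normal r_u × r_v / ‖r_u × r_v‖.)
L = 0;  M = 0;  N = 3*sqrt(2)/4

Compute the unit normal N̂(u, v) = (-sqrt(2)*u*cos(v)/(2*Abs(u)), -sqrt(2)*u*sin(v)/(2*Abs(u)), sqrt(2)*u/(2*Abs(u))), and the second partials r_uu, r_uv, r_vv. Take dot products:
  L(u, v) = r_uu · N̂ = 0,
  M(u, v) = r_uv · N̂ = 0,
  N(u, v) = r_vv · N̂ = sqrt(2)*u^2/(2*Abs(u)).
Evaluating at (u, v) = (3/2, 5*pi/6):
  L = 0, M = 0, N = 3*sqrt(2)/4.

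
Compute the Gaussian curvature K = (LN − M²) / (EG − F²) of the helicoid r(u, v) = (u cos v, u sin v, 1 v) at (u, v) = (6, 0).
K = -1/1369

Coefficients of the first fundamental form: E = 1, F = 0, G = u^2 + 1.
Coefficients of the second fundamental form: L = 0, M = -1/sqrt(u^2 + 1), N = 0.
Assemble K = (LN − M²)/(EG − F²) = -1/(u^2 + 1)^2. At (u, v) = (6, 0): K = -1/1369.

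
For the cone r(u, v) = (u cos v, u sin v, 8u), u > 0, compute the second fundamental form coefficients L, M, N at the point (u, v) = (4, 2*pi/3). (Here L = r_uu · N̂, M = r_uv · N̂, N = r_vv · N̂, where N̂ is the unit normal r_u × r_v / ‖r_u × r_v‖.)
L = 0;  M = 0;  N = 32*sqrt(65)/65

Compute the unit normal N̂(u, v) = (-8*sqrt(65)*u*cos(v)/(65*Abs(u)), -8*sqrt(65)*u*sin(v)/(65*Abs(u)), sqrt(65)*u/(65*Abs(u))), and the second partials r_uu, r_uv, r_vv. Take dot products:
  L(u, v) = r_uu · N̂ = 0,
  M(u, v) = r_uv · N̂ = 0,
  N(u, v) = r_vv · N̂ = 8*sqrt(65)*u^2/(65*Abs(u)).
Evaluating at (u, v) = (4, 2*pi/3):
  L = 0, M = 0, N = 32*sqrt(65)/65.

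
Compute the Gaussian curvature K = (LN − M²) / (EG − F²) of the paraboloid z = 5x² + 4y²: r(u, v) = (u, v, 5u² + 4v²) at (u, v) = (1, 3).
K = 80/458329

Coefficients of the first fundamental form: E = 100*u^2 + 1, F = 80*u*v, G = 64*v^2 + 1.
Coefficients of the second fundamental form: L = 10/sqrt(100*u^2 + 64*v^2 + 1), M = 0, N = 8/sqrt(100*u^2 + 64*v^2 + 1).
Assemble K = (LN − M²)/(EG − F²) = 80/(10000*u^4 + 12800*u^2*v^2 + 200*u^2 + 4096*v^4 + 128*v^2 + 1). At (u, v) = (1, 3): K = 80/458329.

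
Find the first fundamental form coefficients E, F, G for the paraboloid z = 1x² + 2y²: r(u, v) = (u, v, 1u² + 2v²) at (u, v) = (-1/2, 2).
E = 2;  F = -8;  G = 65

Partials: r_u = (1, 0, 2*u), r_v = (0, 1, 4*v). As functions of (u, v):
  E = r_u · r_u = 4*u^2 + 1,
  F = r_u · r_v = 8*u*v,
  G = r_v · r_v = 16*v^2 + 1.
Evaluating at (u, v) = (-1/2, 2): E = 2, F = -8, G = 65.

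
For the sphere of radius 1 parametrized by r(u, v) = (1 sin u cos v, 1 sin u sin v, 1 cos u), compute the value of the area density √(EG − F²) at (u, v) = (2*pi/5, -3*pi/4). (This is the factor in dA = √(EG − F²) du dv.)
√(EG − F²)|_{(2*pi/5, -3*pi/4)} = sqrt(2*sqrt(5) + 10)/4

E = 1, F = 0, G = sin(u)^2, so EG − F² = sin(u)^2. Taking the positive square root: √(EG − F²) = Abs(sin(u)). At (u, v) = (2*pi/5, -3*pi/4): sqrt(2*sqrt(5) + 10)/4.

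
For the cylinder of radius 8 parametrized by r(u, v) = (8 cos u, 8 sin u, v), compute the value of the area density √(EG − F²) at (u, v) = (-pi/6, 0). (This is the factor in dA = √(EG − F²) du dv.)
√(EG − F²)|_{(-pi/6, 0)} = 8

E = 64, F = 0, G = 1, so EG − F² = 64. Taking the positive square root: √(EG − F²) = 8. At (u, v) = (-pi/6, 0): 8.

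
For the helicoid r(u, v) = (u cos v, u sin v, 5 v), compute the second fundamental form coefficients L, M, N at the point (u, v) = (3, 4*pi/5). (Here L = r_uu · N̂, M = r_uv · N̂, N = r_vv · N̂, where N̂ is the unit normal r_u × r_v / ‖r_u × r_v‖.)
L = 0;  M = -5*sqrt(34)/34;  N = 0

Compute the unit normal N̂(u, v) = (5*sin(v)/sqrt(u^2 + 25), -5*cos(v)/sqrt(u^2 + 25), u/sqrt(u^2 + 25)), and the second partials r_uu, r_uv, r_vv. Take dot products:
  L(u, v) = r_uu · N̂ = 0,
  M(u, v) = r_uv · N̂ = -5/sqrt(u^2 + 25),
  N(u, v) = r_vv · N̂ = 0.
Evaluating at (u, v) = (3, 4*pi/5):
  L = 0, M = -5*sqrt(34)/34, N = 0.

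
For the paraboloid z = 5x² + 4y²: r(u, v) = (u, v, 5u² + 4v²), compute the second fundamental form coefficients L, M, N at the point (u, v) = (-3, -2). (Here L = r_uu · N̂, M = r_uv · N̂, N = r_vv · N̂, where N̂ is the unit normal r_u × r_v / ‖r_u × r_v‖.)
L = 10*sqrt(1157)/1157;  M = 0;  N = 8*sqrt(1157)/1157

Compute the unit normal N̂(u, v) = (-10*u/sqrt(100*u^2 + 64*v^2 + 1), -8*v/sqrt(100*u^2 + 64*v^2 + 1), 1/sqrt(100*u^2 + 64*v^2 + 1)), and the second partials r_uu, r_uv, r_vv. Take dot products:
  L(u, v) = r_uu · N̂ = 10/sqrt(100*u^2 + 64*v^2 + 1),
  M(u, v) = r_uv · N̂ = 0,
  N(u, v) = r_vv · N̂ = 8/sqrt(100*u^2 + 64*v^2 + 1).
Evaluating at (u, v) = (-3, -2):
  L = 10*sqrt(1157)/1157, M = 0, N = 8*sqrt(1157)/1157.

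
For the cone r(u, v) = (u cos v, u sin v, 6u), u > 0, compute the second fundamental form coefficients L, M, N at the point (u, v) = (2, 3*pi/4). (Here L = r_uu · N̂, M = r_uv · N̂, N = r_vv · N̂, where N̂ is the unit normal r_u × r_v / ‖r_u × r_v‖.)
L = 0;  M = 0;  N = 12*sqrt(37)/37

Compute the unit normal N̂(u, v) = (-6*sqrt(37)*u*cos(v)/(37*Abs(u)), -6*sqrt(37)*u*sin(v)/(37*Abs(u)), sqrt(37)*u/(37*Abs(u))), and the second partials r_uu, r_uv, r_vv. Take dot products:
  L(u, v) = r_uu · N̂ = 0,
  M(u, v) = r_uv · N̂ = 0,
  N(u, v) = r_vv · N̂ = 6*sqrt(37)*u^2/(37*Abs(u)).
Evaluating at (u, v) = (2, 3*pi/4):
  L = 0, M = 0, N = 12*sqrt(37)/37.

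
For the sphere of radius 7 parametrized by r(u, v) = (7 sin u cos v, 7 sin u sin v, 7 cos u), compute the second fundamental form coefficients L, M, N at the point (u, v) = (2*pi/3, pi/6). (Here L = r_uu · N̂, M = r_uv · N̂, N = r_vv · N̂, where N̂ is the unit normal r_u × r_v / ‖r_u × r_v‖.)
L = -7;  M = 0;  N = -21/4

Compute the unit normal N̂(u, v) = (sin(u)^2*cos(v)/Abs(sin(u)), sin(u)^2*sin(v)/Abs(sin(u)), sin(2*u)/(2*Abs(sin(u)))), and the second partials r_uu, r_uv, r_vv. Take dot products:
  L(u, v) = r_uu · N̂ = -7*sin(u)/Abs(sin(u)),
  M(u, v) = r_uv · N̂ = 0,
  N(u, v) = r_vv · N̂ = -7*sin(u)^3/Abs(sin(u)).
Evaluating at (u, v) = (2*pi/3, pi/6):
  L = -7, M = 0, N = -21/4.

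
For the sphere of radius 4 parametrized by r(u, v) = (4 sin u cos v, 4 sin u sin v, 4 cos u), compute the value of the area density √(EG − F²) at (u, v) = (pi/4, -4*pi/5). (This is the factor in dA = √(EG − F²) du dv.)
√(EG − F²)|_{(pi/4, -4*pi/5)} = 8*sqrt(2)

E = 16, F = 0, G = 16*sin(u)^2, so EG − F² = 256*sin(u)^2. Taking the positive square root: √(EG − F²) = 16*Abs(sin(u)). At (u, v) = (pi/4, -4*pi/5): 8*sqrt(2).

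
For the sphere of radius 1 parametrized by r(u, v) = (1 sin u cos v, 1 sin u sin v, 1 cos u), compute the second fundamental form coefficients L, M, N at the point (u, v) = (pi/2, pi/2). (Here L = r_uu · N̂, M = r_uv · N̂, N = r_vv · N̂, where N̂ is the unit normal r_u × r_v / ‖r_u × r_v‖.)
L = -1;  M = 0;  N = -1

Compute the unit normal N̂(u, v) = (sin(u)^2*cos(v)/Abs(sin(u)), sin(u)^2*sin(v)/Abs(sin(u)), sin(2*u)/(2*Abs(sin(u)))), and the second partials r_uu, r_uv, r_vv. Take dot products:
  L(u, v) = r_uu · N̂ = -sin(u)/Abs(sin(u)),
  M(u, v) = r_uv · N̂ = 0,
  N(u, v) = r_vv · N̂ = -sin(u)^3/Abs(sin(u)).
Evaluating at (u, v) = (pi/2, pi/2):
  L = -1, M = 0, N = -1.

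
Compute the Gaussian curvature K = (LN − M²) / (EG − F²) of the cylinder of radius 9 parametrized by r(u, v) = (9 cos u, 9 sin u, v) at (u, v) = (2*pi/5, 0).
K = 0

Coefficients of the first fundamental form: E = 81, F = 0, G = 1.
Coefficients of the second fundamental form: L = -9, M = 0, N = 0.
Assemble K = (LN − M²)/(EG − F²) = 0. At (u, v) = (2*pi/5, 0): K = 0.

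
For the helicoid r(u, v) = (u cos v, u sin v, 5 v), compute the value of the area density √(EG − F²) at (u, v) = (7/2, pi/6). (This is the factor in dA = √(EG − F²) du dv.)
√(EG − F²)|_{(7/2, pi/6)} = sqrt(149)/2

E = 1, F = 0, G = u^2 + 25, so EG − F² = u^2 + 25. Taking the positive square root: √(EG − F²) = sqrt(u^2 + 25). At (u, v) = (7/2, pi/6): sqrt(149)/2.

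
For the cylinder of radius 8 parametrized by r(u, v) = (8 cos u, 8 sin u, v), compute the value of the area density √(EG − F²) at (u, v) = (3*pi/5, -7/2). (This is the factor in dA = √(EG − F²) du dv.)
√(EG − F²)|_{(3*pi/5, -7/2)} = 8

E = 64, F = 0, G = 1, so EG − F² = 64. Taking the positive square root: √(EG − F²) = 8. At (u, v) = (3*pi/5, -7/2): 8.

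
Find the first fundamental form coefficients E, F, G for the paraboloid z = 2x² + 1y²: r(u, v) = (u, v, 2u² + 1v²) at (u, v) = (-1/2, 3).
E = 5;  F = -12;  G = 37

Partials: r_u = (1, 0, 4*u), r_v = (0, 1, 2*v). As functions of (u, v):
  E = r_u · r_u = 16*u^2 + 1,
  F = r_u · r_v = 8*u*v,
  G = r_v · r_v = 4*v^2 + 1.
Evaluating at (u, v) = (-1/2, 3): E = 5, F = -12, G = 37.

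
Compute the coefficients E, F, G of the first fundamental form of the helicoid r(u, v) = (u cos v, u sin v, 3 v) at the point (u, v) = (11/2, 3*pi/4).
E = 1;  F = 0;  G = 157/4

Partials: r_u = (cos(v), sin(v), 0), r_v = (-u*sin(v), u*cos(v), 3). As functions of (u, v):
  E = r_u · r_u = 1,
  F = r_u · r_v = 0,
  G = r_v · r_v = u^2 + 9.
Evaluating at (u, v) = (11/2, 3*pi/4): E = 1, F = 0, G = 157/4.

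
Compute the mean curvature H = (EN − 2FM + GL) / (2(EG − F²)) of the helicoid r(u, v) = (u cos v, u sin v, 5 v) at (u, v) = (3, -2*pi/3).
H = 0

With E = 1, F = 0, G = u^2 + 25, L = 0, M = -5/sqrt(u^2 + 25), N = 0, assemble
  H = (EN − 2FM + GL) / (2(EG − F²)) = 0.
At (u, v) = (3, -2*pi/3): H = 0.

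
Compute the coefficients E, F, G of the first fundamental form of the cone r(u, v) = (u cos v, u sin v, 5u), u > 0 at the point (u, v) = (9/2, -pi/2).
E = 26;  F = 0;  G = 81/4

Partials: r_u = (cos(v), sin(v), 5), r_v = (-u*sin(v), u*cos(v), 0). As functions of (u, v):
  E = r_u · r_u = 26,
  F = r_u · r_v = 0,
  G = r_v · r_v = u^2.
Evaluating at (u, v) = (9/2, -pi/2): E = 26, F = 0, G = 81/4.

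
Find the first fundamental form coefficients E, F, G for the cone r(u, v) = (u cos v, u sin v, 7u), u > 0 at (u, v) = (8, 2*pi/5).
E = 50;  F = 0;  G = 64

Partials: r_u = (cos(v), sin(v), 7), r_v = (-u*sin(v), u*cos(v), 0). As functions of (u, v):
  E = r_u · r_u = 50,
  F = r_u · r_v = 0,
  G = r_v · r_v = u^2.
Evaluating at (u, v) = (8, 2*pi/5): E = 50, F = 0, G = 64.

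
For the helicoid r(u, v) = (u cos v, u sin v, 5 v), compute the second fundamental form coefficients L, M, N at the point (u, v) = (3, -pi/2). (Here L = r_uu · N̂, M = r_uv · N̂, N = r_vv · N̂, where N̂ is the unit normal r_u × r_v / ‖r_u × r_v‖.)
L = 0;  M = -5*sqrt(34)/34;  N = 0

Compute the unit normal N̂(u, v) = (5*sin(v)/sqrt(u^2 + 25), -5*cos(v)/sqrt(u^2 + 25), u/sqrt(u^2 + 25)), and the second partials r_uu, r_uv, r_vv. Take dot products:
  L(u, v) = r_uu · N̂ = 0,
  M(u, v) = r_uv · N̂ = -5/sqrt(u^2 + 25),
  N(u, v) = r_vv · N̂ = 0.
Evaluating at (u, v) = (3, -pi/2):
  L = 0, M = -5*sqrt(34)/34, N = 0.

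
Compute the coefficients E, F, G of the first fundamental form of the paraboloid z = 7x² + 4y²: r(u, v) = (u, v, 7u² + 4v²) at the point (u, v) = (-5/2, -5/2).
E = 1226;  F = 700;  G = 401

Partials: r_u = (1, 0, 14*u), r_v = (0, 1, 8*v). As functions of (u, v):
  E = r_u · r_u = 196*u^2 + 1,
  F = r_u · r_v = 112*u*v,
  G = r_v · r_v = 64*v^2 + 1.
Evaluating at (u, v) = (-5/2, -5/2): E = 1226, F = 700, G = 401.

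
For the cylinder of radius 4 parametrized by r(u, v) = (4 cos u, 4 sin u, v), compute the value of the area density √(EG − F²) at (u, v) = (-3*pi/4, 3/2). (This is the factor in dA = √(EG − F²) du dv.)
√(EG − F²)|_{(-3*pi/4, 3/2)} = 4

E = 16, F = 0, G = 1, so EG − F² = 16. Taking the positive square root: √(EG − F²) = 4. At (u, v) = (-3*pi/4, 3/2): 4.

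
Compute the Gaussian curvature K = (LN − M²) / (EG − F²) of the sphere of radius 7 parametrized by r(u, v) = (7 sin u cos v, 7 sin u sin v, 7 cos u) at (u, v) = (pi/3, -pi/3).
K = 1/49

Coefficients of the first fundamental form: E = 49, F = 0, G = 49*sin(u)^2.
Coefficients of the second fundamental form: L = -7*sin(u)/Abs(sin(u)), M = 0, N = -7*sin(u)^3/Abs(sin(u)).
Assemble K = (LN − M²)/(EG − F²) = 1/49. At (u, v) = (pi/3, -pi/3): K = 1/49.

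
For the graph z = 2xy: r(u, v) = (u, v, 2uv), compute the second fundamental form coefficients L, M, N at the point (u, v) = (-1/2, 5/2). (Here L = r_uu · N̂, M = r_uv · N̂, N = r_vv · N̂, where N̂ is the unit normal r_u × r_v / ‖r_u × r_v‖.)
L = 0;  M = 2*sqrt(3)/9;  N = 0

Compute the unit normal N̂(u, v) = (-2*v/sqrt(4*u^2 + 4*v^2 + 1), -2*u/sqrt(4*u^2 + 4*v^2 + 1), 1/sqrt(4*u^2 + 4*v^2 + 1)), and the second partials r_uu, r_uv, r_vv. Take dot products:
  L(u, v) = r_uu · N̂ = 0,
  M(u, v) = r_uv · N̂ = 2/sqrt(4*u^2 + 4*v^2 + 1),
  N(u, v) = r_vv · N̂ = 0.
Evaluating at (u, v) = (-1/2, 5/2):
  L = 0, M = 2*sqrt(3)/9, N = 0.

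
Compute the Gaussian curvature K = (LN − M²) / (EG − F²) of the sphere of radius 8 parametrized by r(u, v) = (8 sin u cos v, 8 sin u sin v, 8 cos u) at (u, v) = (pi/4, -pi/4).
K = 1/64

Coefficients of the first fundamental form: E = 64, F = 0, G = 64*sin(u)^2.
Coefficients of the second fundamental form: L = -8*sin(u)/Abs(sin(u)), M = 0, N = -8*sin(u)^3/Abs(sin(u)).
Assemble K = (LN − M²)/(EG − F²) = 1/64. At (u, v) = (pi/4, -pi/4): K = 1/64.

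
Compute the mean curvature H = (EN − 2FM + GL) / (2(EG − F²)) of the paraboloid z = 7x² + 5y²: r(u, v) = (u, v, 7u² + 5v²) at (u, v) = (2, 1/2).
H = 1369*sqrt(10)/24300

With E = 196*u^2 + 1, F = 140*u*v, G = 100*v^2 + 1, L = 14/sqrt(196*u^2 + 100*v^2 + 1), M = 0, N = 10/sqrt(196*u^2 + 100*v^2 + 1), assemble
  H = (EN − 2FM + GL) / (2(EG − F²)) = 4*(245*u^2 + 175*v^2 + 3)/(196*u^2 + 100*v^2 + 1)^(3/2).
At (u, v) = (2, 1/2): H = 1369*sqrt(10)/24300.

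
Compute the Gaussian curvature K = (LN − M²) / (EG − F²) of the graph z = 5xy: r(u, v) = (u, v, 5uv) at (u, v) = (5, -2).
K = -25/527076

Coefficients of the first fundamental form: E = 25*v^2 + 1, F = 25*u*v, G = 25*u^2 + 1.
Coefficients of the second fundamental form: L = 0, M = 5/sqrt(25*u^2 + 25*v^2 + 1), N = 0.
Assemble K = (LN − M²)/(EG − F²) = -25/(625*u^4 + 1250*u^2*v^2 + 50*u^2 + 625*v^4 + 50*v^2 + 1). At (u, v) = (5, -2): K = -25/527076.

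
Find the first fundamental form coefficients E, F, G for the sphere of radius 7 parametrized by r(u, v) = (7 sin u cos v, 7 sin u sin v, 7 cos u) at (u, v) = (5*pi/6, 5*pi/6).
E = 49;  F = 0;  G = 49/4

Partials: r_u = (7*cos(u)*cos(v), 7*sin(v)*cos(u), -7*sin(u)), r_v = (-7*sin(u)*sin(v), 7*sin(u)*cos(v), 0). As functions of (u, v):
  E = r_u · r_u = 49,
  F = r_u · r_v = 0,
  G = r_v · r_v = 49*sin(u)^2.
Evaluating at (u, v) = (5*pi/6, 5*pi/6): E = 49, F = 0, G = 49/4.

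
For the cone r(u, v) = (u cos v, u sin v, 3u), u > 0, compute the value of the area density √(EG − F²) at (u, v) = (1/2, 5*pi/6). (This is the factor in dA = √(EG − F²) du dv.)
√(EG − F²)|_{(1/2, 5*pi/6)} = sqrt(10)/2

E = 10, F = 0, G = u^2, so EG − F² = 10*u^2. Taking the positive square root: √(EG − F²) = sqrt(10)*Abs(u). At (u, v) = (1/2, 5*pi/6): sqrt(10)/2.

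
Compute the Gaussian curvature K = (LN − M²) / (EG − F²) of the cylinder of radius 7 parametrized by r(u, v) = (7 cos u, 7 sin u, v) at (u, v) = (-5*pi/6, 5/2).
K = 0

Coefficients of the first fundamental form: E = 49, F = 0, G = 1.
Coefficients of the second fundamental form: L = -7, M = 0, N = 0.
Assemble K = (LN − M²)/(EG − F²) = 0. At (u, v) = (-5*pi/6, 5/2): K = 0.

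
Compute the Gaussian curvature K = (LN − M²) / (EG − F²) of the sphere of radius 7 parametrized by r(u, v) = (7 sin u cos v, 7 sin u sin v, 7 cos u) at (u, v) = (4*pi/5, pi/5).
K = 1/49

Coefficients of the first fundamental form: E = 49, F = 0, G = 49*sin(u)^2.
Coefficients of the second fundamental form: L = -7*sin(u)/Abs(sin(u)), M = 0, N = -7*sin(u)^3/Abs(sin(u)).
Assemble K = (LN − M²)/(EG − F²) = 1/49. At (u, v) = (4*pi/5, pi/5): K = 1/49.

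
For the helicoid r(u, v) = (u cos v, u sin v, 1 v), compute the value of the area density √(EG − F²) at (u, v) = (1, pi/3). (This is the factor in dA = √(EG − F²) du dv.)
√(EG − F²)|_{(1, pi/3)} = sqrt(2)

E = 1, F = 0, G = u^2 + 1, so EG − F² = u^2 + 1. Taking the positive square root: √(EG − F²) = sqrt(u^2 + 1). At (u, v) = (1, pi/3): sqrt(2).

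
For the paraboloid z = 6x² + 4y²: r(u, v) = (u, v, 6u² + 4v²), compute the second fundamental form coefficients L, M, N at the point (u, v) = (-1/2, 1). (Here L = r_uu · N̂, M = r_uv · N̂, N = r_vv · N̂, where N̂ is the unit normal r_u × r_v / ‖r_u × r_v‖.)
L = 12*sqrt(101)/101;  M = 0;  N = 8*sqrt(101)/101

Compute the unit normal N̂(u, v) = (-12*u/sqrt(144*u^2 + 64*v^2 + 1), -8*v/sqrt(144*u^2 + 64*v^2 + 1), 1/sqrt(144*u^2 + 64*v^2 + 1)), and the second partials r_uu, r_uv, r_vv. Take dot products:
  L(u, v) = r_uu · N̂ = 12/sqrt(144*u^2 + 64*v^2 + 1),
  M(u, v) = r_uv · N̂ = 0,
  N(u, v) = r_vv · N̂ = 8/sqrt(144*u^2 + 64*v^2 + 1).
Evaluating at (u, v) = (-1/2, 1):
  L = 12*sqrt(101)/101, M = 0, N = 8*sqrt(101)/101.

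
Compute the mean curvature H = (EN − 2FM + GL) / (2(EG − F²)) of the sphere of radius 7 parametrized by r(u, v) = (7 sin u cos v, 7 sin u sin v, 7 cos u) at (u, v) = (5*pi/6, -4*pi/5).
H = -1/7

With E = 49, F = 0, G = 49*sin(u)^2, L = -7*sin(u)/Abs(sin(u)), M = 0, N = -7*sin(u)^3/Abs(sin(u)), assemble
  H = (EN − 2FM + GL) / (2(EG − F²)) = -sin(u)/(7*Abs(sin(u))).
At (u, v) = (5*pi/6, -4*pi/5): H = -1/7.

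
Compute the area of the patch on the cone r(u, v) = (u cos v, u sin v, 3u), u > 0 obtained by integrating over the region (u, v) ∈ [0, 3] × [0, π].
Area = 9*sqrt(10)*pi/2

Area = ∫∫ √(EG − F²) du dv with √(EG − F²) = sqrt(10)*Abs(u). Integrating over [0, 3] × [0, π] gives 9*sqrt(10)*pi/2.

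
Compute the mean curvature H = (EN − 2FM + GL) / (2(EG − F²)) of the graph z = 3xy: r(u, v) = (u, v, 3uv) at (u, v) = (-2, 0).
H = 0

With E = 9*v^2 + 1, F = 9*u*v, G = 9*u^2 + 1, L = 0, M = 3/sqrt(9*u^2 + 9*v^2 + 1), N = 0, assemble
  H = (EN − 2FM + GL) / (2(EG − F²)) = -27*u*v/(9*u^2 + 9*v^2 + 1)^(3/2).
At (u, v) = (-2, 0): H = 0.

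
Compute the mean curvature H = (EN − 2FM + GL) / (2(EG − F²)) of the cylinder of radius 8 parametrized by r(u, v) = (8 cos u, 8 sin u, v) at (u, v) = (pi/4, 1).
H = -1/16

With E = 64, F = 0, G = 1, L = -8, M = 0, N = 0, assemble
  H = (EN − 2FM + GL) / (2(EG − F²)) = -1/16.
At (u, v) = (pi/4, 1): H = -1/16.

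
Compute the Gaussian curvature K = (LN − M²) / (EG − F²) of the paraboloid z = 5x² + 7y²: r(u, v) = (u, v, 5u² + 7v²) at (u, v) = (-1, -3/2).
K = 35/73441

Coefficients of the first fundamental form: E = 100*u^2 + 1, F = 140*u*v, G = 196*v^2 + 1.
Coefficients of the second fundamental form: L = 10/sqrt(100*u^2 + 196*v^2 + 1), M = 0, N = 14/sqrt(100*u^2 + 196*v^2 + 1).
Assemble K = (LN − M²)/(EG − F²) = 140/(10000*u^4 + 39200*u^2*v^2 + 200*u^2 + 38416*v^4 + 392*v^2 + 1). At (u, v) = (-1, -3/2): K = 35/73441.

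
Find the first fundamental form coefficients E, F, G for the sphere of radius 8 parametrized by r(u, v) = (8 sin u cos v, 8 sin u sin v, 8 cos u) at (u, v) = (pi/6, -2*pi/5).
E = 64;  F = 0;  G = 16

Partials: r_u = (8*cos(u)*cos(v), 8*sin(v)*cos(u), -8*sin(u)), r_v = (-8*sin(u)*sin(v), 8*sin(u)*cos(v), 0). As functions of (u, v):
  E = r_u · r_u = 64,
  F = r_u · r_v = 0,
  G = r_v · r_v = 64*sin(u)^2.
Evaluating at (u, v) = (pi/6, -2*pi/5): E = 64, F = 0, G = 16.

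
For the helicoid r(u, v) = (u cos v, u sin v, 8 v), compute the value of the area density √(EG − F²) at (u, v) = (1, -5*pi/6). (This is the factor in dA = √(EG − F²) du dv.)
√(EG − F²)|_{(1, -5*pi/6)} = sqrt(65)

E = 1, F = 0, G = u^2 + 64, so EG − F² = u^2 + 64. Taking the positive square root: √(EG − F²) = sqrt(u^2 + 64). At (u, v) = (1, -5*pi/6): sqrt(65).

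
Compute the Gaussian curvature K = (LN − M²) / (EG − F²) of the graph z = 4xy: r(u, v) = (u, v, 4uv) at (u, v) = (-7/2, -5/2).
K = -16/88209

Coefficients of the first fundamental form: E = 16*v^2 + 1, F = 16*u*v, G = 16*u^2 + 1.
Coefficients of the second fundamental form: L = 0, M = 4/sqrt(16*u^2 + 16*v^2 + 1), N = 0.
Assemble K = (LN − M²)/(EG − F²) = -16/(256*u^4 + 512*u^2*v^2 + 32*u^2 + 256*v^4 + 32*v^2 + 1). At (u, v) = (-7/2, -5/2): K = -16/88209.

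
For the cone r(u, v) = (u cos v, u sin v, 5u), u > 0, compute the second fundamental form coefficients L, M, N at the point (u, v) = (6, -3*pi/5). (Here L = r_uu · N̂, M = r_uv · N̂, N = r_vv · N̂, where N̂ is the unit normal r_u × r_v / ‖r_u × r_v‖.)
L = 0;  M = 0;  N = 15*sqrt(26)/13

Compute the unit normal N̂(u, v) = (-5*sqrt(26)*u*cos(v)/(26*Abs(u)), -5*sqrt(26)*u*sin(v)/(26*Abs(u)), sqrt(26)*u/(26*Abs(u))), and the second partials r_uu, r_uv, r_vv. Take dot products:
  L(u, v) = r_uu · N̂ = 0,
  M(u, v) = r_uv · N̂ = 0,
  N(u, v) = r_vv · N̂ = 5*sqrt(26)*u^2/(26*Abs(u)).
Evaluating at (u, v) = (6, -3*pi/5):
  L = 0, M = 0, N = 15*sqrt(26)/13.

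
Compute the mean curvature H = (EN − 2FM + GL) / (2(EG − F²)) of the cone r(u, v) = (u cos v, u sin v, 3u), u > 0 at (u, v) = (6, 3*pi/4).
H = sqrt(10)/40

With E = 10, F = 0, G = u^2, L = 0, M = 0, N = 3*sqrt(10)*u^2/(10*Abs(u)), assemble
  H = (EN − 2FM + GL) / (2(EG − F²)) = 3*sqrt(10)/(20*Abs(u)).
At (u, v) = (6, 3*pi/4): H = sqrt(10)/40.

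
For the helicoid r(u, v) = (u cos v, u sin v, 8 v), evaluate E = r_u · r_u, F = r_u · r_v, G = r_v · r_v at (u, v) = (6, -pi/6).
E = 1;  F = 0;  G = 100

Partials: r_u = (cos(v), sin(v), 0), r_v = (-u*sin(v), u*cos(v), 8). As functions of (u, v):
  E = r_u · r_u = 1,
  F = r_u · r_v = 0,
  G = r_v · r_v = u^2 + 64.
Evaluating at (u, v) = (6, -pi/6): E = 1, F = 0, G = 100.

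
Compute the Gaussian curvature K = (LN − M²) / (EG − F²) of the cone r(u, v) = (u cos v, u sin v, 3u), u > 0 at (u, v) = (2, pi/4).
K = 0

Coefficients of the first fundamental form: E = 10, F = 0, G = u^2.
Coefficients of the second fundamental form: L = 0, M = 0, N = 3*sqrt(10)*u^2/(10*Abs(u)).
Assemble K = (LN − M²)/(EG − F²) = 0. At (u, v) = (2, pi/4): K = 0.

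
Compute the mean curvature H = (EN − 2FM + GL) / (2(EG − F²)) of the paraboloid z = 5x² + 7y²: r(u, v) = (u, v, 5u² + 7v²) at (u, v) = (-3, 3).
H = 1164*sqrt(2665)/546325

With E = 100*u^2 + 1, F = 140*u*v, G = 196*v^2 + 1, L = 10/sqrt(100*u^2 + 196*v^2 + 1), M = 0, N = 14/sqrt(100*u^2 + 196*v^2 + 1), assemble
  H = (EN − 2FM + GL) / (2(EG − F²)) = 4*(175*u^2 + 245*v^2 + 3)/(100*u^2 + 196*v^2 + 1)^(3/2).
At (u, v) = (-3, 3): H = 1164*sqrt(2665)/546325.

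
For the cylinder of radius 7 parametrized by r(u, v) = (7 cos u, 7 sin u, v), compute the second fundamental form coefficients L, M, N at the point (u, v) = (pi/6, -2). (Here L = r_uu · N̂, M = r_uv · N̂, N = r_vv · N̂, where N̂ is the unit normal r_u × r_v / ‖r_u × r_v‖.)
L = -7;  M = 0;  N = 0

Compute the unit normal N̂(u, v) = (cos(u), sin(u), 0), and the second partials r_uu, r_uv, r_vv. Take dot products:
  L(u, v) = r_uu · N̂ = -7,
  M(u, v) = r_uv · N̂ = 0,
  N(u, v) = r_vv · N̂ = 0.
Evaluating at (u, v) = (pi/6, -2):
  L = -7, M = 0, N = 0.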